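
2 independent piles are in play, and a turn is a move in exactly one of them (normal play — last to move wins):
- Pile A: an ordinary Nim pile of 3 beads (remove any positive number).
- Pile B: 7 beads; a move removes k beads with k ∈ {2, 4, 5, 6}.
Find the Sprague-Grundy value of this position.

0

Pile A is a plain Nim pile of size 3, so its Grundy value is 3.
Grundy values for pile B (subtraction set {2, 4, 5, 6}):
g(0) = mex{} = 0
g(1) = mex{} = 0
g(2) = mex{0} = 1
g(3) = mex{0} = 1
g(4) = mex{0,1} = 2
g(5) = mex{0,1} = 2
g(6) = mex{0,1,2} = 3
g(7) = mex{0,1,2} = 3
So g(7) = 3.
The value of a disjunctive sum is the nim-sum of the parts.
Combined value = 3 XOR 3 = 0.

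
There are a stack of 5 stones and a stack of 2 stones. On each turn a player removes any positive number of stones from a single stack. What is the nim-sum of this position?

7

In binary:
  101  (5)
  010  (2)
  ---
  111  (7)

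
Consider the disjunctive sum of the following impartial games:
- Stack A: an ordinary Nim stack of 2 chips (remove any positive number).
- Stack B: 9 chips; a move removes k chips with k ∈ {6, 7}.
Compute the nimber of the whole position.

3

Stack A is a plain Nim stack of size 2, so its Grundy value is 2.
For stack B, compute g(0), g(1), … with moves {6, 7}:
k:     0  1  2  3  4  5  6  7  8  9
g(k):  0  0  0  0  0  0  1  1  1  1
So g(9) = 1.
The value of a disjunctive sum is the nim-sum of the parts.
Combined value = 2 XOR 1 = 3.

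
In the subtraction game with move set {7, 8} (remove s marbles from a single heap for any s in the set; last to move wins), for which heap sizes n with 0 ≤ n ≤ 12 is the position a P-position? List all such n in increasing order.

0, 1, 2, 3, 4, 5, 6

Compute g(0), g(1), … for moves {7, 8}:
k:     0  1  2  3  4  5  6  7  8  9 10 11 12
g(k):  0  0  0  0  0  0  0  1  1  1  1  1  1
The P-positions (g = 0) in 0..12 are 0, 1, 2, 3, 4, 5, 6.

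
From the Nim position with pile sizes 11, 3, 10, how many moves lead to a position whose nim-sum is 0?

Bitwise XOR of the heap sizes:
  1011  (11)
  0011  (3)
  1010  (10)
  ----
  0010  (2)
The overall nim-sum is X = 2. A pile of size p has a winning move iff p XOR X < p (reduce it to p XOR X).
  11: 11 XOR 2 = 9 < 11 — winning move (to 9).
  3: 3 XOR 2 = 1 < 3 — winning move (to 1).
  10: 10 XOR 2 = 8 < 10 — winning move (to 8).
That gives 3 winning moves.

3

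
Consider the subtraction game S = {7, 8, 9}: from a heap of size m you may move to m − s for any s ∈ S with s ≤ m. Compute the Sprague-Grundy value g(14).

Compute g(0), g(1), … for moves {7, 8, 9}:
k:     0  1  2  3  4  5  6  7  8  9 10 11 12 13 14
g(k):  0  0  0  0  0  0  0  1  1  1  1  1  1  1  2
So g(14) = 2.

2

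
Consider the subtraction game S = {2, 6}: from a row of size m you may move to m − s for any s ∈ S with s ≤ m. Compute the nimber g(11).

1

Build the Grundy sequence with g(k) = mex{g(k−s) : s ∈ {2, 6}, s ≤ k}:
k:     0  1  2  3  4  5  6  7  8  9 10 11
g(k):  0  0  1  1  0  0  1  1  0  0  1  1
So g(11) = 1.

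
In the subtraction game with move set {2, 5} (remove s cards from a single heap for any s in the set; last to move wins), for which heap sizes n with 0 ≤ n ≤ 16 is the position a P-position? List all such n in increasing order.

0, 1, 4, 7, 8, 11, 14, 15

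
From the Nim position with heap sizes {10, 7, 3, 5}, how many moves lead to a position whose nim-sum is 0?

1

Nim-sum: 10 ⊕ 7 ⊕ 3 ⊕ 5 = 11.
The overall nim-sum is X = 11. A heap of size p has a winning move iff p XOR X < p (reduce it to p XOR X).
  10: 10 XOR 11 = 1 < 10 — winning move (to 1).
  7: 7 XOR 11 = 12 ≥ 7 — no move.
  3: 3 XOR 11 = 8 ≥ 3 — no move.
  5: 5 XOR 11 = 14 ≥ 5 — no move.
That gives 1 winning move.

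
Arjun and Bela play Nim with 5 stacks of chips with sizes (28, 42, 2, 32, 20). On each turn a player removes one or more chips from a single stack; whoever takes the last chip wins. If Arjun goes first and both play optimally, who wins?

In binary:
  011100  (28)
  101010  (42)
  000010  (2)
  100000  (32)
  010100  (20)
  ------
  000000  (0)
The nim-sum is 0, so this is a P-position: the player to move is in a losing position under optimal play; Arjun is about to move from it and so loses — Bela wins.

Bela wins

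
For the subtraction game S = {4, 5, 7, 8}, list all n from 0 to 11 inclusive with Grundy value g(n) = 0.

0, 1, 2, 3

Build the Grundy sequence with g(k) = mex{g(k−s) : s ∈ {4, 5, 7, 8}, s ≤ k}:
g(0) = mex{} = 0
g(1) = mex{} = 0
g(2) = mex{} = 0
g(3) = mex{} = 0
g(4) = mex{0} = 1
g(5) = mex{0} = 1
g(6) = mex{0} = 1
g(7) = mex{0} = 1
g(8) = mex{0,1} = 2
g(9) = mex{0,1} = 2
g(10) = mex{0,1} = 2
g(11) = mex{0,1} = 2
The P-positions (g = 0) in 0..11 are 0, 1, 2, 3.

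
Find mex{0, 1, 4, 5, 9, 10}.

2

The values 0, 1 are all present; 2 is the first non-negative integer missing from the set.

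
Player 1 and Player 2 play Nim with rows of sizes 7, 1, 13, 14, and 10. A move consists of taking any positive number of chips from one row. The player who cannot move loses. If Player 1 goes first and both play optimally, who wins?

Player 1 wins

Compute the nim-sum pairwise:
7 ⊕ 1 = 6
6 ⊕ 13 = 11
11 ⊕ 14 = 5
5 ⊕ 10 = 15
The nim-sum is 15 ≠ 0, so this is an N-position: the player to move can win; Player 1 has a winning move.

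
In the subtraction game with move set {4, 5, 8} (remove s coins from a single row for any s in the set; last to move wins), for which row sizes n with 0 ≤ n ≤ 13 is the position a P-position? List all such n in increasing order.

0, 1, 2, 3, 12, 13

Grundy values for subtraction set {4, 5, 8}:
g(0) = mex{} = 0
g(1) = mex{} = 0
g(2) = mex{} = 0
g(3) = mex{} = 0
g(4) = mex{0} = 1
g(5) = mex{0} = 1
g(6) = mex{0} = 1
g(7) = mex{0} = 1
g(8) = mex{0,1} = 2
g(9) = mex{0,1} = 2
g(10) = mex{0,1} = 2
g(11) = mex{0,1} = 2
g(12) = mex{1,2} = 0
g(13) = mex{1,2} = 0
The P-positions (g = 0) in 0..13 are 0, 1, 2, 3, 12, 13.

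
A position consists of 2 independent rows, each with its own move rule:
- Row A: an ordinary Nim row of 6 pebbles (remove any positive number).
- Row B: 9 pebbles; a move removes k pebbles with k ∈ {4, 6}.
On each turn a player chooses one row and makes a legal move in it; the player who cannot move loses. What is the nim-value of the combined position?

Row A is a plain Nim row of size 6, so its Grundy value is 6.
Build the Grundy sequence for row B with g(k) = mex{g(k−s) : s ∈ {4, 6}, s ≤ k}:
k:     0  1  2  3  4  5  6  7  8  9
g(k):  0  0  0  0  1  1  1  1  2  2
So g(9) = 2.
The value of a disjunctive sum is the nim-sum of the parts.
Combined value = 6 XOR 2 = 4.

4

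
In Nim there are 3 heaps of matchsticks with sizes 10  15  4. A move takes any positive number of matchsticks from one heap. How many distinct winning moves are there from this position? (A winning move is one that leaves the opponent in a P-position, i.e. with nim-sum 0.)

1

Nim-sum: 10 ⊕ 15 ⊕ 4 = 1.
The overall nim-sum is X = 1. A heap of size p has a winning move iff p XOR X < p (reduce it to p XOR X).
  10: 10 XOR 1 = 11 ≥ 10 — no move.
  15: 15 XOR 1 = 14 < 15 — winning move (to 14).
  4: 4 XOR 1 = 5 ≥ 4 — no move.
That gives 1 winning move.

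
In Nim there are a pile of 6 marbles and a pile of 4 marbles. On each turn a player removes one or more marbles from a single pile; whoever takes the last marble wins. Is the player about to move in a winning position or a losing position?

Winning position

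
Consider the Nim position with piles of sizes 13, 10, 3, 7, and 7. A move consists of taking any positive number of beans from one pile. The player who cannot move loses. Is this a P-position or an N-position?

N-position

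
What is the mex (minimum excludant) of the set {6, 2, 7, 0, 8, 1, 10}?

The values 0, 1, 2 are all present; 3 is the first non-negative integer missing from the set.

3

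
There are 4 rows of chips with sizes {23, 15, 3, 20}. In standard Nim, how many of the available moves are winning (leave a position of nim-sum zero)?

1

In binary:
  10111  (23)
  01111  (15)
  00011  (3)
  10100  (20)
  -----
  01111  (15)
The overall nim-sum is X = 15. A row of size p has a winning move iff p XOR X < p (reduce it to p XOR X).
  23: 23 XOR 15 = 24 ≥ 23 — no move.
  15: 15 XOR 15 = 0 < 15 — winning move (to 0).
  3: 3 XOR 15 = 12 ≥ 3 — no move.
  20: 20 XOR 15 = 27 ≥ 20 — no move.
That gives 1 winning move.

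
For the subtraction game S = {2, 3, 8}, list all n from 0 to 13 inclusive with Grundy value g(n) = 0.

0, 1, 5, 6, 10, 11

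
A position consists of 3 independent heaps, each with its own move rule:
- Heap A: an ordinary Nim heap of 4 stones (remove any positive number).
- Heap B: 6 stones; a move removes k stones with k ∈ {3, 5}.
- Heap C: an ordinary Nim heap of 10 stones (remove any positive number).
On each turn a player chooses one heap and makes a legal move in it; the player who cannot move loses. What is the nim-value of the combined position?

12

Heap A is a plain Nim heap of size 4, so its Grundy value is 4.
Grundy values for heap B (subtraction set {3, 5}):
g(0) = mex{} = 0
g(1) = mex{} = 0
g(2) = mex{} = 0
g(3) = mex{0} = 1
g(4) = mex{0} = 1
g(5) = mex{0} = 1
g(6) = mex{0,1} = 2
So g(6) = 2.
Heap C is a plain Nim heap of size 10, so its Grundy value is 10.
The value of a disjunctive sum is the nim-sum of the parts.
Combined value = 4 XOR 2 XOR 10 = 12.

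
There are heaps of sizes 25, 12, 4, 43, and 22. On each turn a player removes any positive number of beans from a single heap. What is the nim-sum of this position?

44

In binary:
  011001  (25)
  001100  (12)
  000100  (4)
  101011  (43)
  010110  (22)
  ------
  101100  (44)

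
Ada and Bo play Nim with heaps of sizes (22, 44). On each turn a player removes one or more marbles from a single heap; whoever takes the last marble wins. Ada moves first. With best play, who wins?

Bitwise XOR of the heap sizes:
  010110  (22)
  101100  (44)
  ------
  111010  (58)
The nim-sum is 58 ≠ 0, so this is an N-position: the player to move can win; Ada has a winning move.

Ada wins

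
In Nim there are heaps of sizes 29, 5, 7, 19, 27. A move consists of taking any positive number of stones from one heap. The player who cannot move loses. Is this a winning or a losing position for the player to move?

Compute the nim-sum pairwise:
29 ⊕ 5 = 24
24 ⊕ 7 = 31
31 ⊕ 19 = 12
12 ⊕ 27 = 23
The nim-sum is 23 ≠ 0, so this is an N-position: the player to move can win.

Winning position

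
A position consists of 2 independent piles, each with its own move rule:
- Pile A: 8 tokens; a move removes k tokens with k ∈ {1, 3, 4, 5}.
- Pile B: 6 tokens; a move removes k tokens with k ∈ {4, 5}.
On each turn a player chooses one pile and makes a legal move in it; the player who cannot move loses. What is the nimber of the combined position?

For pile A, compute g(0), g(1), … with moves {1, 3, 4, 5}:
k:     0  1  2  3  4  5  6  7  8
g(k):  0  1  0  1  2  3  2  3  0
So g(8) = 0.
Grundy values for pile B (subtraction set {4, 5}):
k:     0  1  2  3  4  5  6
g(k):  0  0  0  0  1  1  1
So g(6) = 1.
The value of a disjunctive sum is the nim-sum of the parts.
Combined value = 0 ⊕ 1 = 1.

1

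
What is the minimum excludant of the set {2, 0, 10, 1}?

The values 0, 1, 2 are all present; 3 is the first non-negative integer missing from the set.

3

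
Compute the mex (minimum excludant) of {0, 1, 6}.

2

The values 0, 1 are all present; 2 is the first non-negative integer missing from the set.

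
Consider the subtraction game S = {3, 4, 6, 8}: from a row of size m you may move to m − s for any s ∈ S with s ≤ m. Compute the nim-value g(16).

Grundy values for subtraction set {3, 4, 6, 8}:
k:     0  1  2  3  4  5  6  7  8  9 10 11 12 13 14 15 16
g(k):  0  0  0  1  1  1  2  2  2  3  3  0  0  0  1  1  1
So g(16) = 1.

1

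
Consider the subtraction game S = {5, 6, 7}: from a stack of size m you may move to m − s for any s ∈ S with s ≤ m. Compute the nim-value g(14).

0

Compute g(0), g(1), … for moves {5, 6, 7}:
k:     0  1  2  3  4  5  6  7  8  9 10 11 12 13 14
g(k):  0  0  0  0  0  1  1  1  1  1  2  2  0  0  0
So g(14) = 0.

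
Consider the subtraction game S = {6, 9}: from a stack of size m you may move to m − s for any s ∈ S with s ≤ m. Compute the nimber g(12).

Build the Grundy sequence with g(k) = mex{g(k−s) : s ∈ {6, 9}, s ≤ k}:
k:     0  1  2  3  4  5  6  7  8  9 10 11 12
g(k):  0  0  0  0  0  0  1  1  1  1  1  1  2
So g(12) = 2.

2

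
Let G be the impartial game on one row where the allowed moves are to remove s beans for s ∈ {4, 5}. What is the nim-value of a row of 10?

Compute g(0), g(1), … for moves {4, 5}:
g(0) = mex{} = 0
g(1) = mex{} = 0
g(2) = mex{} = 0
g(3) = mex{} = 0
g(4) = mex{0} = 1
g(5) = mex{0} = 1
g(6) = mex{0} = 1
g(7) = mex{0} = 1
g(8) = mex{0,1} = 2
g(9) = mex{1} = 0
g(10) = mex{1} = 0
So g(10) = 0.

0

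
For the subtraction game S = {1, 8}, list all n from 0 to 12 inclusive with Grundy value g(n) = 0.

0, 2, 4, 6, 9, 11

Grundy values for subtraction set {1, 8}:
k:     0  1  2  3  4  5  6  7  8  9 10 11 12
g(k):  0  1  0  1  0  1  0  1  2  0  1  0  1
The P-positions (g = 0) in 0..12 are 0, 2, 4, 6, 9, 11.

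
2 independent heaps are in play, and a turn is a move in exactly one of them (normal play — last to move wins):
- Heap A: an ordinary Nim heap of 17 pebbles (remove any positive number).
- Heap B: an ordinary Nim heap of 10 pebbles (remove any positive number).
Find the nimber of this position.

Heap A is a plain Nim heap of size 17, so its Grundy value is 17.
Heap B is a plain Nim heap of size 10, so its Grundy value is 10.
By the Sprague-Grundy theorem, the Grundy value of a sum of independent games is the XOR of the component values.
Combined value = 17 XOR 10 = 27.

27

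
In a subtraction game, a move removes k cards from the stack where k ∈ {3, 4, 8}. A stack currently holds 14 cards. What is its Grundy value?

0

Grundy values for subtraction set {3, 4, 8}:
g(0) = mex{} = 0
g(1) = mex{} = 0
g(2) = mex{} = 0
g(3) = mex{0} = 1
g(4) = mex{0} = 1
g(5) = mex{0} = 1
g(6) = mex{0,1} = 2
g(7) = mex{1} = 0
g(8) = mex{0,1} = 2
g(9) = mex{0,1,2} = 3
g(10) = mex{0,2} = 1
g(11) = mex{0,1,2} = 3
g(12) = mex{1,2,3} = 0
g(13) = mex{1,3} = 0
g(14) = mex{1,2,3} = 0
So g(14) = 0.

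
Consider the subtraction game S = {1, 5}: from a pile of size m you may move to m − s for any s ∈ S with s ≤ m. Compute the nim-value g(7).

1

Compute g(0), g(1), … for moves {1, 5}:
g(0) = mex{} = 0
g(1) = mex{0} = 1
g(2) = mex{1} = 0
g(3) = mex{0} = 1
g(4) = mex{1} = 0
g(5) = mex{0} = 1
g(6) = mex{1} = 0
g(7) = mex{0} = 1
So g(7) = 1.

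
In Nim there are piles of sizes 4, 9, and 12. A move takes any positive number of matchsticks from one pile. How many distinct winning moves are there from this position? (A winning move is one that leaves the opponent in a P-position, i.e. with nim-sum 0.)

Compute the nim-sum pairwise:
4 ⊕ 9 = 13
13 ⊕ 12 = 1
The overall nim-sum is X = 1. A pile of size p has a winning move iff p XOR X < p (reduce it to p XOR X).
  4: 4 XOR 1 = 5 ≥ 4 — no move.
  9: 9 XOR 1 = 8 < 9 — winning move (to 8).
  12: 12 XOR 1 = 13 ≥ 12 — no move.
That gives 1 winning move.

1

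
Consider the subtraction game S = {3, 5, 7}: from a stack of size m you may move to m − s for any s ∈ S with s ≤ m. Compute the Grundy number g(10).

Compute g(0), g(1), … for moves {3, 5, 7}:
k:     0  1  2  3  4  5  6  7  8  9 10
g(k):  0  0  0  1  1  1  2  2  2  3  0
So g(10) = 0.

0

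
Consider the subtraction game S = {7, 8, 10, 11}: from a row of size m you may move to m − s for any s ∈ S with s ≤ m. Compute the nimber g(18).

0

Compute g(0), g(1), … for moves {7, 8, 10, 11}:
k:     0  1  2  3  4  5  6  7  8  9 10 11 12 13 14 15 16 17 18
g(k):  0  0  0  0  0  0  0  1  1  1  1  1  1  1  2  2  2  2  0
So g(18) = 0.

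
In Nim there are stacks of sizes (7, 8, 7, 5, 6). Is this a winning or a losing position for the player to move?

Winning position

Compute the nim-sum pairwise:
7 ⊕ 8 = 15
15 ⊕ 7 = 8
8 ⊕ 5 = 13
13 ⊕ 6 = 11
The nim-sum is 11 ≠ 0, so this is an N-position: the player to move can win.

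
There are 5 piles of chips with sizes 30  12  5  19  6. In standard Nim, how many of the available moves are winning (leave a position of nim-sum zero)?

3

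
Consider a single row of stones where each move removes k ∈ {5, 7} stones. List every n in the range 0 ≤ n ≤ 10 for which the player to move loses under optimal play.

0, 1, 2, 3, 4

Build the Grundy sequence with g(k) = mex{g(k−s) : s ∈ {5, 7}, s ≤ k}:
k:     0  1  2  3  4  5  6  7  8  9 10
g(k):  0  0  0  0  0  1  1  1  1  1  2
The P-positions (g = 0) in 0..10 are 0, 1, 2, 3, 4.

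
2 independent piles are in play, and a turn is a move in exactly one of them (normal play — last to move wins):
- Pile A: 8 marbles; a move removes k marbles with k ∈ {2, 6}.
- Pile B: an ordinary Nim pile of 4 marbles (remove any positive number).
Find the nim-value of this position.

4

Grundy values for pile A (subtraction set {2, 6}):
k:     0  1  2  3  4  5  6  7  8
g(k):  0  0  1  1  0  0  1  1  0
So g(8) = 0.
Pile B is a plain Nim pile of size 4, so its Grundy value is 4.
The value of a disjunctive sum is the nim-sum of the parts.
Combined value = 0 ⊕ 4 = 4.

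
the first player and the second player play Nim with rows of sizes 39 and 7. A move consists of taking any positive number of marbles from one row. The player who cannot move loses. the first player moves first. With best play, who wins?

the first player wins

Compute the nim-sum pairwise:
39 XOR 7 = 32
The nim-sum is 32 ≠ 0, so this is an N-position: the player to move can win; the first player has a winning move.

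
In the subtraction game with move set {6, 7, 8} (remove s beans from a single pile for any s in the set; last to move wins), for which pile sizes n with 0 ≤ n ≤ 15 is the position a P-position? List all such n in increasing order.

0, 1, 2, 3, 4, 5, 14, 15

Grundy values for subtraction set {6, 7, 8}:
k:     0  1  2  3  4  5  6  7  8  9 10 11 12 13 14 15
g(k):  0  0  0  0  0  0  1  1  1  1  1  1  2  2  0  0
The P-positions (g = 0) in 0..15 are 0, 1, 2, 3, 4, 5, 14, 15.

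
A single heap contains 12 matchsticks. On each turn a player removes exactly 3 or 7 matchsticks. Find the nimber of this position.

0

Compute g(0), g(1), … for moves {3, 7}:
g(0) = mex{} = 0
g(1) = mex{} = 0
g(2) = mex{} = 0
g(3) = mex{0} = 1
g(4) = mex{0} = 1
g(5) = mex{0} = 1
g(6) = mex{1} = 0
g(7) = mex{0,1} = 2
g(8) = mex{0,1} = 2
g(9) = mex{0} = 1
g(10) = mex{1,2} = 0
g(11) = mex{1,2} = 0
g(12) = mex{1} = 0
So g(12) = 0.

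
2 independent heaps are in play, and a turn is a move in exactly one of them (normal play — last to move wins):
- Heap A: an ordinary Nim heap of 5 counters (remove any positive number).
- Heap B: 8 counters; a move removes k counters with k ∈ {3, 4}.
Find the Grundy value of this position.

5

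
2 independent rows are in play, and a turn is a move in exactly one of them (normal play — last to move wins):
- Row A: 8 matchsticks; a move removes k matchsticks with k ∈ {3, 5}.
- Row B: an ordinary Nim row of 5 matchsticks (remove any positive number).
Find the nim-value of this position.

For row A, compute g(0), g(1), … with moves {3, 5}:
g(0) = mex{} = 0
g(1) = mex{} = 0
g(2) = mex{} = 0
g(3) = mex{0} = 1
g(4) = mex{0} = 1
g(5) = mex{0} = 1
g(6) = mex{0,1} = 2
g(7) = mex{0,1} = 2
g(8) = mex{1} = 0
So g(8) = 0.
Row B is a plain Nim row of size 5, so its Grundy value is 5.
The value of a disjunctive sum is the nim-sum of the parts.
Combined value = 0 XOR 5 = 5.

5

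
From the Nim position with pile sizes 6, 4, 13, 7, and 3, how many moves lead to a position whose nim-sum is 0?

Compute the nim-sum pairwise:
6 XOR 4 = 2
2 XOR 13 = 15
15 XOR 7 = 8
8 XOR 3 = 11
The overall nim-sum is X = 11. A pile of size p has a winning move iff p XOR X < p (reduce it to p XOR X).
  6: 6 XOR 11 = 13 ≥ 6 — no move.
  4: 4 XOR 11 = 15 ≥ 4 — no move.
  13: 13 XOR 11 = 6 < 13 — winning move (to 6).
  7: 7 XOR 11 = 12 ≥ 7 — no move.
  3: 3 XOR 11 = 8 ≥ 3 — no move.
That gives 1 winning move.

1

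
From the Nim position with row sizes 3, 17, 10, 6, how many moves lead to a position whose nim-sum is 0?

1

Compute the nim-sum pairwise:
3 XOR 17 = 18
18 XOR 10 = 24
24 XOR 6 = 30
The overall nim-sum is X = 30. A row of size p has a winning move iff p XOR X < p (reduce it to p XOR X).
  3: 3 XOR 30 = 29 ≥ 3 — no move.
  17: 17 XOR 30 = 15 < 17 — winning move (to 15).
  10: 10 XOR 30 = 20 ≥ 10 — no move.
  6: 6 XOR 30 = 24 ≥ 6 — no move.
That gives 1 winning move.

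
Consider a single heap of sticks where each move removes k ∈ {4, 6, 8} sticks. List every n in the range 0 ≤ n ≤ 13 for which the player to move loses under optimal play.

0, 1, 2, 3, 12, 13

Compute g(0), g(1), … for moves {4, 6, 8}:
k:     0  1  2  3  4  5  6  7  8  9 10 11 12 13
g(k):  0  0  0  0  1  1  1  1  2  2  2  2  0  0
The P-positions (g = 0) in 0..13 are 0, 1, 2, 3, 12, 13.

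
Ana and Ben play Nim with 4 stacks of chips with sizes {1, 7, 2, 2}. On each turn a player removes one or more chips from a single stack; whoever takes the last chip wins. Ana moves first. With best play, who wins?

Ana wins

Compute the nim-sum pairwise:
1 ^ 7 = 6
6 ^ 2 = 4
4 ^ 2 = 6
The nim-sum is 6 ≠ 0, so this is an N-position: the player to move can win; Ana has a winning move.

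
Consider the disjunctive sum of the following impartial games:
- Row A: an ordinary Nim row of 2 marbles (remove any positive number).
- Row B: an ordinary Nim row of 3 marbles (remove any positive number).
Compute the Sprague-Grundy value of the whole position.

Row A is a plain Nim row of size 2, so its Grundy value is 2.
Row B is a plain Nim row of size 3, so its Grundy value is 3.
By the Sprague-Grundy theorem, the Grundy value of a sum of independent games is the XOR of the component values.
Combined value = 2 ⊕ 3 = 1.

1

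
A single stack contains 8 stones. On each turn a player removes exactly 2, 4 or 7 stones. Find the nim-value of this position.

1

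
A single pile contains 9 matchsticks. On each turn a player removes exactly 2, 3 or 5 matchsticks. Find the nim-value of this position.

Build the Grundy sequence with g(k) = mex{g(k−s) : s ∈ {2, 3, 5}, s ≤ k}:
g(0) = mex{} = 0
g(1) = mex{} = 0
g(2) = mex{0} = 1
g(3) = mex{0} = 1
g(4) = mex{0,1} = 2
g(5) = mex{0,1} = 2
g(6) = mex{0,1,2} = 3
g(7) = mex{1,2} = 0
g(8) = mex{1,2,3} = 0
g(9) = mex{0,2,3} = 1
So g(9) = 1.

1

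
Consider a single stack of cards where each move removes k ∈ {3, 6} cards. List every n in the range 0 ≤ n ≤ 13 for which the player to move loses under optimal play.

0, 1, 2, 9, 10, 11

Grundy values for subtraction set {3, 6}:
k:     0  1  2  3  4  5  6  7  8  9 10 11 12 13
g(k):  0  0  0  1  1  1  2  2  2  0  0  0  1  1
The P-positions (g = 0) in 0..13 are 0, 1, 2, 9, 10, 11.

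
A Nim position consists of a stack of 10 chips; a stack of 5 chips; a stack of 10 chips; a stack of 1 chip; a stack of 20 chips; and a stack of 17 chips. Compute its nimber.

Nim-sum: 10 ^ 5 ^ 10 ^ 1 ^ 20 ^ 17 = 1.

1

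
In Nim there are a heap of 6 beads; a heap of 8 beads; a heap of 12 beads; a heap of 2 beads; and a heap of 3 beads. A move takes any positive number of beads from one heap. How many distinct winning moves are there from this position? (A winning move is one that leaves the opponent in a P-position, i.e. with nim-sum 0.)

3

Compute the nim-sum pairwise:
6 ^ 8 = 14
14 ^ 12 = 2
2 ^ 2 = 0
0 ^ 3 = 3
The overall nim-sum is X = 3. A heap of size p has a winning move iff p XOR X < p (reduce it to p XOR X).
  6: 6 XOR 3 = 5 < 6 — winning move (to 5).
  8: 8 XOR 3 = 11 ≥ 8 — no move.
  12: 12 XOR 3 = 15 ≥ 12 — no move.
  2: 2 XOR 3 = 1 < 2 — winning move (to 1).
  3: 3 XOR 3 = 0 < 3 — winning move (to 0).
That gives 3 winning moves.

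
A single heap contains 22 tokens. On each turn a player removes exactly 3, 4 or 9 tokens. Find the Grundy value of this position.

Compute g(0), g(1), … for moves {3, 4, 9}:
k:     0  1  2  3  4  5  6  7  8  9 10 11 12 13 14 15 16 17 18 19 20 21 22
g(k):  0  0  0  1  1  1  2  0  0  3  1  1  2  0  0  0  1  1  1  2  0  0  3
So g(22) = 3.

3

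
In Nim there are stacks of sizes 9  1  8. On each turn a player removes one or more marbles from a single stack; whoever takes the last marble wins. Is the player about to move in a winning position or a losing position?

Losing position

Nim-sum: 9 XOR 1 XOR 8 = 0.
The nim-sum is 0, so this is a P-position: the player to move is in a losing position under optimal play.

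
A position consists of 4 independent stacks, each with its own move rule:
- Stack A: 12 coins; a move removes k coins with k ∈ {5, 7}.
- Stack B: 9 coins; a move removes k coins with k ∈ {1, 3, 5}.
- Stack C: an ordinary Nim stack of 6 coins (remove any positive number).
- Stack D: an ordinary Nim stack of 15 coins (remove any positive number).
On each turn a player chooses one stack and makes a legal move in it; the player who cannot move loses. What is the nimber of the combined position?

Build the Grundy sequence for stack A with g(k) = mex{g(k−s) : s ∈ {5, 7}, s ≤ k}:
g(0) = mex{} = 0
g(1) = mex{} = 0
g(2) = mex{} = 0
g(3) = mex{} = 0
g(4) = mex{} = 0
g(5) = mex{0} = 1
g(6) = mex{0} = 1
g(7) = mex{0} = 1
g(8) = mex{0} = 1
g(9) = mex{0} = 1
g(10) = mex{0,1} = 2
g(11) = mex{0,1} = 2
g(12) = mex{1} = 0
So g(12) = 0.
For stack B, compute g(0), g(1), … with moves {1, 3, 5}:
g(0) = mex{} = 0
g(1) = mex{0} = 1
g(2) = mex{1} = 0
g(3) = mex{0} = 1
g(4) = mex{1} = 0
g(5) = mex{0} = 1
g(6) = mex{1} = 0
g(7) = mex{0} = 1
g(8) = mex{1} = 0
g(9) = mex{0} = 1
So g(9) = 1.
Stack C is a plain Nim stack of size 6, so its Grundy value is 6.
Stack D is a plain Nim stack of size 15, so its Grundy value is 15.
The value of a disjunctive sum is the nim-sum of the parts.
Combined value = 0 XOR 1 XOR 6 XOR 15 = 8.

8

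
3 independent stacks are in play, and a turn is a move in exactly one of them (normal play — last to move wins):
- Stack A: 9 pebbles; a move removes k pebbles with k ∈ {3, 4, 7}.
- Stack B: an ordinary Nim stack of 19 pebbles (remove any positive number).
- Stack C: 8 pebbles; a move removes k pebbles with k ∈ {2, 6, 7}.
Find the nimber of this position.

For stack A, compute g(0), g(1), … with moves {3, 4, 7}:
g(0) = mex{} = 0
g(1) = mex{} = 0
g(2) = mex{} = 0
g(3) = mex{0} = 1
g(4) = mex{0} = 1
g(5) = mex{0} = 1
g(6) = mex{0,1} = 2
g(7) = mex{0,1} = 2
g(8) = mex{0,1} = 2
g(9) = mex{0,1,2} = 3
So g(9) = 3.
Stack B is a plain Nim stack of size 19, so its Grundy value is 19.
Build the Grundy sequence for stack C with g(k) = mex{g(k−s) : s ∈ {2, 6, 7}, s ≤ k}:
k:     0  1  2  3  4  5  6  7  8
g(k):  0  0  1  1  0  0  1  1  2
So g(8) = 2.
By the Sprague-Grundy theorem, the Grundy value of a sum of independent games is the XOR of the component values.
Combined value = 3 XOR 19 XOR 2 = 18.

18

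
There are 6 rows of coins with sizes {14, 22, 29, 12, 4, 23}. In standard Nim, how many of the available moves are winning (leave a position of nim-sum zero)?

3

Nim-sum: 14 ^ 22 ^ 29 ^ 12 ^ 4 ^ 23 = 26.
The overall nim-sum is X = 26. A row of size p has a winning move iff p XOR X < p (reduce it to p XOR X).
  14: 14 XOR 26 = 20 ≥ 14 — no move.
  22: 22 XOR 26 = 12 < 22 — winning move (to 12).
  29: 29 XOR 26 = 7 < 29 — winning move (to 7).
  12: 12 XOR 26 = 22 ≥ 12 — no move.
  4: 4 XOR 26 = 30 ≥ 4 — no move.
  23: 23 XOR 26 = 13 < 23 — winning move (to 13).
That gives 3 winning moves.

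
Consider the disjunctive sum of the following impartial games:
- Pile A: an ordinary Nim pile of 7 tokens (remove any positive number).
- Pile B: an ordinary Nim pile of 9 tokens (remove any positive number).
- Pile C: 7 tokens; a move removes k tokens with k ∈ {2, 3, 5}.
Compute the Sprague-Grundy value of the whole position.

Pile A is a plain Nim pile of size 7, so its Grundy value is 7.
Pile B is a plain Nim pile of size 9, so its Grundy value is 9.
Build the Grundy sequence for pile C with g(k) = mex{g(k−s) : s ∈ {2, 3, 5}, s ≤ k}:
k:     0  1  2  3  4  5  6  7
g(k):  0  0  1  1  2  2  3  0
So g(7) = 0.
By the Sprague-Grundy theorem, the Grundy value of a sum of independent games is the XOR of the component values.
Combined value = 7 XOR 9 XOR 0 = 14.

14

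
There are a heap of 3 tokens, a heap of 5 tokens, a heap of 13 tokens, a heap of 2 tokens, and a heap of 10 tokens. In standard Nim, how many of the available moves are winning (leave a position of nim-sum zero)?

3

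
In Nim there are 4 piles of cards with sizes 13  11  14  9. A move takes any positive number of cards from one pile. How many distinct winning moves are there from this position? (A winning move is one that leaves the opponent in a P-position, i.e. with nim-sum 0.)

3

Nim-sum: 13 XOR 11 XOR 14 XOR 9 = 1.
The overall nim-sum is X = 1. A pile of size p has a winning move iff p XOR X < p (reduce it to p XOR X).
  13: 13 XOR 1 = 12 < 13 — winning move (to 12).
  11: 11 XOR 1 = 10 < 11 — winning move (to 10).
  14: 14 XOR 1 = 15 ≥ 14 — no move.
  9: 9 XOR 1 = 8 < 9 — winning move (to 8).
That gives 3 winning moves.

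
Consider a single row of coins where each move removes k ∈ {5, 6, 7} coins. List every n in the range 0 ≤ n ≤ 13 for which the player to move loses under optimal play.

0, 1, 2, 3, 4, 12, 13

Grundy values for subtraction set {5, 6, 7}:
g(0) = mex{} = 0
g(1) = mex{} = 0
g(2) = mex{} = 0
g(3) = mex{} = 0
g(4) = mex{} = 0
g(5) = mex{0} = 1
g(6) = mex{0} = 1
g(7) = mex{0} = 1
g(8) = mex{0} = 1
g(9) = mex{0} = 1
g(10) = mex{0,1} = 2
g(11) = mex{0,1} = 2
g(12) = mex{1} = 0
g(13) = mex{1} = 0
The P-positions (g = 0) in 0..13 are 0, 1, 2, 3, 4, 12, 13.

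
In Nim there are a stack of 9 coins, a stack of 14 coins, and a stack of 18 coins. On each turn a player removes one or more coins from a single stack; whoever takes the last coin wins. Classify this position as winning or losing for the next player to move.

Winning position

Compute the nim-sum pairwise:
9 ^ 14 = 7
7 ^ 18 = 21
The nim-sum is 21 ≠ 0, so this is an N-position: the player to move can win.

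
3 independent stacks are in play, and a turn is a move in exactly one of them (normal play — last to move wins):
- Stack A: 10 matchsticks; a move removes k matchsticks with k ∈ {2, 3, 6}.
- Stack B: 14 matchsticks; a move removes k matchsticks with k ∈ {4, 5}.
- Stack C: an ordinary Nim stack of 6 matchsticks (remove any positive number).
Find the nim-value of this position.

7

Grundy values for stack A (subtraction set {2, 3, 6}):
g(0) = mex{} = 0
g(1) = mex{} = 0
g(2) = mex{0} = 1
g(3) = mex{0} = 1
g(4) = mex{0,1} = 2
g(5) = mex{1} = 0
g(6) = mex{0,1,2} = 3
g(7) = mex{0,2} = 1
g(8) = mex{0,1,3} = 2
g(9) = mex{1,3} = 0
g(10) = mex{1,2} = 0
So g(10) = 0.
Grundy values for stack B (subtraction set {4, 5}):
g(0) = mex{} = 0
g(1) = mex{} = 0
g(2) = mex{} = 0
g(3) = mex{} = 0
g(4) = mex{0} = 1
g(5) = mex{0} = 1
g(6) = mex{0} = 1
g(7) = mex{0} = 1
g(8) = mex{0,1} = 2
g(9) = mex{1} = 0
g(10) = mex{1} = 0
g(11) = mex{1} = 0
g(12) = mex{1,2} = 0
g(13) = mex{0,2} = 1
g(14) = mex{0} = 1
So g(14) = 1.
Stack C is a plain Nim stack of size 6, so its Grundy value is 6.
By the Sprague-Grundy theorem, the Grundy value of a sum of independent games is the XOR of the component values.
Combined value = 0 XOR 1 XOR 6 = 7.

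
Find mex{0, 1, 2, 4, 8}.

The values 0, 1, 2 are all present; 3 is the first non-negative integer missing from the set.

3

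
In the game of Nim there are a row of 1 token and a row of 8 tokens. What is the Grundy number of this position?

Nim-sum: 1 ⊕ 8 = 9.

9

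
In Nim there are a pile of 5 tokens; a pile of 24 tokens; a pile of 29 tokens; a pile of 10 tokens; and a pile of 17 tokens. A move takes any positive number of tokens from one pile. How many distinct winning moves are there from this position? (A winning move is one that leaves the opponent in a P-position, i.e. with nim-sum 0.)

3

Compute the nim-sum pairwise:
5 XOR 24 = 29
29 XOR 29 = 0
0 XOR 10 = 10
10 XOR 17 = 27
The overall nim-sum is X = 27. A pile of size p has a winning move iff p XOR X < p (reduce it to p XOR X).
  5: 5 XOR 27 = 30 ≥ 5 — no move.
  24: 24 XOR 27 = 3 < 24 — winning move (to 3).
  29: 29 XOR 27 = 6 < 29 — winning move (to 6).
  10: 10 XOR 27 = 17 ≥ 10 — no move.
  17: 17 XOR 27 = 10 < 17 — winning move (to 10).
That gives 3 winning moves.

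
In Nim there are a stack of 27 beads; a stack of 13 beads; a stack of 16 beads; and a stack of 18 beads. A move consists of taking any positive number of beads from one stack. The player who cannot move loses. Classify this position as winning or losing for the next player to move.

Winning position

In binary:
  11011  (27)
  01101  (13)
  10000  (16)
  10010  (18)
  -----
  10100  (20)
The nim-sum is 20 ≠ 0, so this is an N-position: the player to move can win.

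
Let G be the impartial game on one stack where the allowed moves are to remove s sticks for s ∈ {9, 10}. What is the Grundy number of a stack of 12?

1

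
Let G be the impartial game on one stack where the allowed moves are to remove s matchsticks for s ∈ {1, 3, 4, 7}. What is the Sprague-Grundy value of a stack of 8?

Compute g(0), g(1), … for moves {1, 3, 4, 7}:
g(0) = mex{} = 0
g(1) = mex{0} = 1
g(2) = mex{1} = 0
g(3) = mex{0} = 1
g(4) = mex{0,1} = 2
g(5) = mex{0,1,2} = 3
g(6) = mex{0,1,3} = 2
g(7) = mex{0,1,2} = 3
g(8) = mex{1,2,3} = 0
So g(8) = 0.

0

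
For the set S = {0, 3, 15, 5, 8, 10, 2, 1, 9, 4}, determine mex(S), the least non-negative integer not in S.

The values 0, 1, 2, 3, 4, 5 are all present; 6 is the first non-negative integer missing from the set.

6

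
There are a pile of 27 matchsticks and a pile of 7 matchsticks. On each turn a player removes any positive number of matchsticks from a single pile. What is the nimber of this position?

Compute the nim-sum pairwise:
27 ^ 7 = 28

28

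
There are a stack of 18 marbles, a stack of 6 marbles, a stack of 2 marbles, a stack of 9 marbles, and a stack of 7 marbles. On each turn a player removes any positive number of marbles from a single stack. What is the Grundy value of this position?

24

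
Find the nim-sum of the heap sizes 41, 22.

Nim-sum: 41 ⊕ 22 = 63.

63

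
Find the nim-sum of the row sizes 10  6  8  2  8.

Compute the nim-sum pairwise:
10 XOR 6 = 12
12 XOR 8 = 4
4 XOR 2 = 6
6 XOR 8 = 14

14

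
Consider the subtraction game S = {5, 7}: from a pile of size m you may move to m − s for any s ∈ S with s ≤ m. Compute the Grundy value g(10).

2

Grundy values for subtraction set {5, 7}:
k:     0  1  2  3  4  5  6  7  8  9 10
g(k):  0  0  0  0  0  1  1  1  1  1  2
So g(10) = 2.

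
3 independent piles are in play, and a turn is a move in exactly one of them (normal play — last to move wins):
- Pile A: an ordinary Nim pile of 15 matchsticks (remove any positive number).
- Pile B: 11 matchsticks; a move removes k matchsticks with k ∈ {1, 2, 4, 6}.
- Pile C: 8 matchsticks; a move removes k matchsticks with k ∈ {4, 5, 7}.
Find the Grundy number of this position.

Pile A is a plain Nim pile of size 15, so its Grundy value is 15.
Build the Grundy sequence for pile B with g(k) = mex{g(k−s) : s ∈ {1, 2, 4, 6}, s ≤ k}:
g(0) = mex{} = 0
g(1) = mex{0} = 1
g(2) = mex{0,1} = 2
g(3) = mex{1,2} = 0
g(4) = mex{0,2} = 1
g(5) = mex{0,1} = 2
g(6) = mex{0,1,2} = 3
g(7) = mex{0,1,2,3} = 4
g(8) = mex{1,2,3,4} = 0
g(9) = mex{0,2,4} = 1
g(10) = mex{0,1,3} = 2
g(11) = mex{1,2,4} = 0
So g(11) = 0.
Build the Grundy sequence for pile C with g(k) = mex{g(k−s) : s ∈ {4, 5, 7}, s ≤ k}:
g(0) = mex{} = 0
g(1) = mex{} = 0
g(2) = mex{} = 0
g(3) = mex{} = 0
g(4) = mex{0} = 1
g(5) = mex{0} = 1
g(6) = mex{0} = 1
g(7) = mex{0} = 1
g(8) = mex{0,1} = 2
So g(8) = 2.
The value of a disjunctive sum is the nim-sum of the parts.
Combined value = 15 ⊕ 0 ⊕ 2 = 13.

13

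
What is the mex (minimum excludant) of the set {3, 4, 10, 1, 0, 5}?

2

The values 0, 1 are all present; 2 is the first non-negative integer missing from the set.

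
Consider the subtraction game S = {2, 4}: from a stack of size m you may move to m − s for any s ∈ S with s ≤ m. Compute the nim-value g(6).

Build the Grundy sequence with g(k) = mex{g(k−s) : s ∈ {2, 4}, s ≤ k}:
g(0) = mex{} = 0
g(1) = mex{} = 0
g(2) = mex{0} = 1
g(3) = mex{0} = 1
g(4) = mex{0,1} = 2
g(5) = mex{0,1} = 2
g(6) = mex{1,2} = 0
So g(6) = 0.

0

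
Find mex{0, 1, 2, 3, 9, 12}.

4

The values 0, 1, 2, 3 are all present; 4 is the first non-negative integer missing from the set.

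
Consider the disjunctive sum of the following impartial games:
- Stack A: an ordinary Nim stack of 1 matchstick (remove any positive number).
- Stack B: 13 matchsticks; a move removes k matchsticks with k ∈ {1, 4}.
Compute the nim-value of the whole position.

Stack A is a plain Nim stack of size 1, so its Grundy value is 1.
Build the Grundy sequence for stack B with g(k) = mex{g(k−s) : s ∈ {1, 4}, s ≤ k}:
k:     0  1  2  3  4  5  6  7  8  9 10 11 12 13
g(k):  0  1  0  1  2  0  1  0  1  2  0  1  0  1
So g(13) = 1.
By the Sprague-Grundy theorem, the Grundy value of a sum of independent games is the XOR of the component values.
Combined value = 1 ⊕ 1 = 0.

0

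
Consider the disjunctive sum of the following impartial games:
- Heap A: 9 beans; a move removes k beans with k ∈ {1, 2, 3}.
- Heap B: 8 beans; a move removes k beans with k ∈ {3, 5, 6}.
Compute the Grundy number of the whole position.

3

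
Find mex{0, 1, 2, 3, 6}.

4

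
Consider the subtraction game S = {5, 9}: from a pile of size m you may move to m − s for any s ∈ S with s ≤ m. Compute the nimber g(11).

Compute g(0), g(1), … for moves {5, 9}:
g(0) = mex{} = 0
g(1) = mex{} = 0
g(2) = mex{} = 0
g(3) = mex{} = 0
g(4) = mex{} = 0
g(5) = mex{0} = 1
g(6) = mex{0} = 1
g(7) = mex{0} = 1
g(8) = mex{0} = 1
g(9) = mex{0} = 1
g(10) = mex{0,1} = 2
g(11) = mex{0,1} = 2
So g(11) = 2.

2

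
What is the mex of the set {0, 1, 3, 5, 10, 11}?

The values 0, 1 are all present; 2 is the first non-negative integer missing from the set.

2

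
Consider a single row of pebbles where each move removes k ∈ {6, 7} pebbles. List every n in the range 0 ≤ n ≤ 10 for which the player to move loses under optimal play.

0, 1, 2, 3, 4, 5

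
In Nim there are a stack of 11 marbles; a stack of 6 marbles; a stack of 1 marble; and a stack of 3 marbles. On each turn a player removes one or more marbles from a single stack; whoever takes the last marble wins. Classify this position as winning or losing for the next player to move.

Nim-sum: 11 ⊕ 6 ⊕ 1 ⊕ 3 = 15.
The nim-sum is 15 ≠ 0, so this is an N-position: the player to move can win.

Winning position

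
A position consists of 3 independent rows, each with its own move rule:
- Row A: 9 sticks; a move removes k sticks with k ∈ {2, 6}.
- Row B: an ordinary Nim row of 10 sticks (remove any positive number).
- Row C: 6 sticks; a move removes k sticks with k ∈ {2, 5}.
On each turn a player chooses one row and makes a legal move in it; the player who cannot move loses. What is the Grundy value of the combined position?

Grundy values for row A (subtraction set {2, 6}):
g(0) = mex{} = 0
g(1) = mex{} = 0
g(2) = mex{0} = 1
g(3) = mex{0} = 1
g(4) = mex{1} = 0
g(5) = mex{1} = 0
g(6) = mex{0} = 1
g(7) = mex{0} = 1
g(8) = mex{1} = 0
g(9) = mex{1} = 0
So g(9) = 0.
Row B is a plain Nim row of size 10, so its Grundy value is 10.
For row C, compute g(0), g(1), … with moves {2, 5}:
k:     0  1  2  3  4  5  6
g(k):  0  0  1  1  0  2  1
So g(6) = 1.
By the Sprague-Grundy theorem, the Grundy value of a sum of independent games is the XOR of the component values.
Combined value = 0 ⊕ 10 ⊕ 1 = 11.

11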